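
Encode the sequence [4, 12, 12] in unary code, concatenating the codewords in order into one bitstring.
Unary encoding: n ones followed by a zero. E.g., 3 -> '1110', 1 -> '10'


Encode each number as n ones followed by a terminating 0:
  4 -> 11110 (5 bits)
  12 -> 1111111111110 (13 bits)
  12 -> 1111111111110 (13 bits)
Total length = 5 + 13 + 13 = 31 bits.

Unary([4, 12, 12]) = 1111011111111111101111111111110 (31 bits)


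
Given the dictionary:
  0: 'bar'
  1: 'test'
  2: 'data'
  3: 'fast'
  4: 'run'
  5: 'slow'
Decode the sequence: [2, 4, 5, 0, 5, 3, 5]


Look up each index in the dictionary:
  2 -> 'data'
  4 -> 'run'
  5 -> 'slow'
  0 -> 'bar'
  5 -> 'slow'
  3 -> 'fast'
  5 -> 'slow'

Decoded: "data run slow bar slow fast slow"


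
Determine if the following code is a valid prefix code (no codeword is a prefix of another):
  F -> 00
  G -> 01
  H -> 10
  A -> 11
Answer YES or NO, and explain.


Checking each pair (does one codeword prefix another?):
  F='00' vs G='01': no prefix
  F='00' vs H='10': no prefix
  F='00' vs A='11': no prefix
  G='01' vs F='00': no prefix
  G='01' vs H='10': no prefix
  G='01' vs A='11': no prefix
  H='10' vs F='00': no prefix
  H='10' vs G='01': no prefix
  H='10' vs A='11': no prefix
  A='11' vs F='00': no prefix
  A='11' vs G='01': no prefix
  A='11' vs H='10': no prefix
No violation found over all pairs.

YES -- this is a valid prefix code. No codeword is a prefix of any other codeword.


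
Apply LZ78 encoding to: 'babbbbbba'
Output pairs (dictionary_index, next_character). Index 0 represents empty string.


LZ78 encoding steps:
Dictionary: {0: ''}
Step 1: w='' (idx 0), next='b' -> output (0, 'b'), add 'b' as idx 1
Step 2: w='' (idx 0), next='a' -> output (0, 'a'), add 'a' as idx 2
Step 3: w='b' (idx 1), next='b' -> output (1, 'b'), add 'bb' as idx 3
Step 4: w='bb' (idx 3), next='b' -> output (3, 'b'), add 'bbb' as idx 4
Step 5: w='b' (idx 1), next='a' -> output (1, 'a'), add 'ba' as idx 5


Encoded: [(0, 'b'), (0, 'a'), (1, 'b'), (3, 'b'), (1, 'a')]


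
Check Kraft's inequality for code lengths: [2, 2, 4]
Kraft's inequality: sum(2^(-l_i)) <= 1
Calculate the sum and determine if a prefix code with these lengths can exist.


Sum = 2^(-2) + 2^(-2) + 2^(-4)
    = 0.25 + 0.25 + 0.0625
    = 9/16 = 0.5625
Since 0.5625 <= 1, Kraft's inequality IS satisfied.
A prefix code with these lengths CAN exist.

Kraft sum = 0.5625. Satisfied.


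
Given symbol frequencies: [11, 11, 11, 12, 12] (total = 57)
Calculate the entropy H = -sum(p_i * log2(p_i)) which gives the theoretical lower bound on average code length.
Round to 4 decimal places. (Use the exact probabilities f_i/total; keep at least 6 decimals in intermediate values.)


Per-symbol terms -p_i * log2(p_i) with p_i = f_i/57:
  p = 11/57 = 0.192982: log2(p) = -2.373458, -p*log2(p) = 0.458036
  p = 11/57 = 0.192982: log2(p) = -2.373458, -p*log2(p) = 0.458036
  p = 11/57 = 0.192982: log2(p) = -2.373458, -p*log2(p) = 0.458036
  p = 12/57 = 0.210526: log2(p) = -2.247928, -p*log2(p) = 0.473248
  p = 12/57 = 0.210526: log2(p) = -2.247928, -p*log2(p) = 0.473248
H = 0.458036 + 0.458036 + 0.458036 + 0.473248 + 0.473248 = 2.320604

H = 2.3206 bits/symbol


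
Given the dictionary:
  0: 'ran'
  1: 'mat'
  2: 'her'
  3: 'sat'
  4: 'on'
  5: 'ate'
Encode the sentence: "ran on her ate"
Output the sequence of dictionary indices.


Look up each word in the dictionary:
  'ran' -> 0
  'on' -> 4
  'her' -> 2
  'ate' -> 5

Encoded: [0, 4, 2, 5]


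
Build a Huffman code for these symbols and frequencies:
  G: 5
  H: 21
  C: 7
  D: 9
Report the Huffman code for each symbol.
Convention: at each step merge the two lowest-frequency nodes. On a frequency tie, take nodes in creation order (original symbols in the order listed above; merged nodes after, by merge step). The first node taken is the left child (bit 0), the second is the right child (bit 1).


Huffman tree construction:
Step 1: Merge G(5) + C(7) = 12
Step 2: Merge D(9) + (G+C)(12) = 21
Step 3: Merge H(21) + (D+(G+C))(21) = 42
Read each symbol's code off the tree from the root (left child = 0, right child = 1).

Codes:
  G: 110 (length 3)
  H: 0 (length 1)
  C: 111 (length 3)
  D: 10 (length 2)
Average code length: 75/42 = 1.7857 bits/symbol


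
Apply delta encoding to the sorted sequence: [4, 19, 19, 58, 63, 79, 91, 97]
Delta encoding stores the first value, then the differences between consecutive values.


First value: 4
Deltas:
  19 - 4 = 15
  19 - 19 = 0
  58 - 19 = 39
  63 - 58 = 5
  79 - 63 = 16
  91 - 79 = 12
  97 - 91 = 6


Delta encoded: [4, 15, 0, 39, 5, 16, 12, 6]


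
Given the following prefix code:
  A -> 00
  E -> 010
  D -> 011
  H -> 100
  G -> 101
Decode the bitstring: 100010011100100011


Decoding step by step:
Bits 100 -> H
Bits 010 -> E
Bits 011 -> D
Bits 100 -> H
Bits 100 -> H
Bits 011 -> D


Decoded message: HEDHHD


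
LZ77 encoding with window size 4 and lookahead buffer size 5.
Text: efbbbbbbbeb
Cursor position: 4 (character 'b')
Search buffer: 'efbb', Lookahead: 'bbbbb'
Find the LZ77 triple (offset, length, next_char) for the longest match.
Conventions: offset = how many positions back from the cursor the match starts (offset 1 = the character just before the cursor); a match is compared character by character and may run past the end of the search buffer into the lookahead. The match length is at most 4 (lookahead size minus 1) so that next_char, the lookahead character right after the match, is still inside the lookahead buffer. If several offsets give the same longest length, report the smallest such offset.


Try each offset into the search buffer:
  offset=1 (pos 3, char 'b'): match length 4
  offset=2 (pos 2, char 'b'): match length 4
  offset=3 (pos 1, char 'f'): match length 0
  offset=4 (pos 0, char 'e'): match length 0
Longest match has length 4, found at offsets 1, 2; take the smallest, offset 1.
next_char = character at position 4 + 4 = 8 -> 'b'

Best match: offset=1, length=4 (matching 'bbbb' starting at position 3)
LZ77 triple: (1, 4, 'b')


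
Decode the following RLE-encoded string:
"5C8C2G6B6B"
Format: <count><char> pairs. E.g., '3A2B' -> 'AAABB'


Expanding each <count><char> pair:
  5C -> 'CCCCC'
  8C -> 'CCCCCCCC'
  2G -> 'GG'
  6B -> 'BBBBBB'
  6B -> 'BBBBBB'

Decoded = CCCCCCCCCCCCCGGBBBBBBBBBBBB


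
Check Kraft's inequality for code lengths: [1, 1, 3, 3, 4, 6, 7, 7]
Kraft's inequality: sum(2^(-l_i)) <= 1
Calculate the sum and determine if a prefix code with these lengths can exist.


Sum = 2^(-1) + 2^(-1) + 2^(-3) + 2^(-3) + 2^(-4) + 2^(-6) + 2^(-7) + 2^(-7)
    = 0.5 + 0.5 + 0.125 + 0.125 + 0.0625 + 0.015625 + 0.0078125 + 0.0078125
    = 172/128 = 1.34375
Since 1.34375 > 1, Kraft's inequality is NOT satisfied.
A prefix code with these lengths CANNOT exist.

Kraft sum = 1.34375. Not satisfied.


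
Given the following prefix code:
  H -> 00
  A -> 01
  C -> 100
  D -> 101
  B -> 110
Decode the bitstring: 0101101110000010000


Decoding step by step:
Bits 01 -> A
Bits 01 -> A
Bits 101 -> D
Bits 110 -> B
Bits 00 -> H
Bits 00 -> H
Bits 100 -> C
Bits 00 -> H


Decoded message: AADBHHCH


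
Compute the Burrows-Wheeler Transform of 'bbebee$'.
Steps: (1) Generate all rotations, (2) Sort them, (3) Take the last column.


Rotations (sorted):
  0: $bbebee -> last char: e
  1: bbebee$ -> last char: $
  2: bebee$b -> last char: b
  3: bee$bbe -> last char: e
  4: e$bbebe -> last char: e
  5: ebee$bb -> last char: b
  6: ee$bbeb -> last char: b


BWT = e$beebb


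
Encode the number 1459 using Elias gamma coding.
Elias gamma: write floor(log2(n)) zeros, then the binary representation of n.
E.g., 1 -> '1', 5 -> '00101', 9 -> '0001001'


num_bits = floor(log2(1459)) + 1 = 11
leading_zeros = num_bits - 1 = 10
binary(1459) = 10110110011

Elias gamma(1459) = '0000000000' + '10110110011' = 000000000010110110011 (21 bits)


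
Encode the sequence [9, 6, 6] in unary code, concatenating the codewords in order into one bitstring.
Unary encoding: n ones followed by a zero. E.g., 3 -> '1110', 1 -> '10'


Encode each number as n ones followed by a terminating 0:
  9 -> 1111111110 (10 bits)
  6 -> 1111110 (7 bits)
  6 -> 1111110 (7 bits)
Total length = 10 + 7 + 7 = 24 bits.

Unary([9, 6, 6]) = 111111111011111101111110 (24 bits)


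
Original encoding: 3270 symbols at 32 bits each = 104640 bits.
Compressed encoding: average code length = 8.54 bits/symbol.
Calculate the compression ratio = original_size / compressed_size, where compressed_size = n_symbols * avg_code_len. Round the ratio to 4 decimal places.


original_size = n_symbols * orig_bits = 3270 * 32 = 104640 bits
compressed_size = n_symbols * avg_code_len = 3270 * 8.54 = 27925.8 bits
ratio = original_size / compressed_size = 104640 / 27925.8 = 3.7471

Compression ratio = 3.7471


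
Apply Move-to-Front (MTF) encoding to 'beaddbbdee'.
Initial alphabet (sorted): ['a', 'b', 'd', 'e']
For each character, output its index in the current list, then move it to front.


MTF encoding:
'b': index 1 in ['a', 'b', 'd', 'e'] -> ['b', 'a', 'd', 'e']
'e': index 3 in ['b', 'a', 'd', 'e'] -> ['e', 'b', 'a', 'd']
'a': index 2 in ['e', 'b', 'a', 'd'] -> ['a', 'e', 'b', 'd']
'd': index 3 in ['a', 'e', 'b', 'd'] -> ['d', 'a', 'e', 'b']
'd': index 0 in ['d', 'a', 'e', 'b'] -> ['d', 'a', 'e', 'b']
'b': index 3 in ['d', 'a', 'e', 'b'] -> ['b', 'd', 'a', 'e']
'b': index 0 in ['b', 'd', 'a', 'e'] -> ['b', 'd', 'a', 'e']
'd': index 1 in ['b', 'd', 'a', 'e'] -> ['d', 'b', 'a', 'e']
'e': index 3 in ['d', 'b', 'a', 'e'] -> ['e', 'd', 'b', 'a']
'e': index 0 in ['e', 'd', 'b', 'a'] -> ['e', 'd', 'b', 'a']


Output: [1, 3, 2, 3, 0, 3, 0, 1, 3, 0]


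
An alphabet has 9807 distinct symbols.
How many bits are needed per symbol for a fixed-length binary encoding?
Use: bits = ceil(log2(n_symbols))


log2(9807) = 13.2596
Bracket: 2^13 = 8192 < 9807 <= 2^14 = 16384
So ceil(log2(9807)) = 14

bits = ceil(log2(9807)) = ceil(13.2596) = 14 bits


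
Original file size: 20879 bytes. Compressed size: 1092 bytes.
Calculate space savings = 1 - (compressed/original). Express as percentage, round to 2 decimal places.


ratio = compressed/original = 1092/20879 = 0.052301
savings = 1 - ratio = 1 - 0.052301 = 0.947699
as a percentage: 0.947699 * 100 = 94.77%

Space savings = 1 - 1092/20879 = 94.77%


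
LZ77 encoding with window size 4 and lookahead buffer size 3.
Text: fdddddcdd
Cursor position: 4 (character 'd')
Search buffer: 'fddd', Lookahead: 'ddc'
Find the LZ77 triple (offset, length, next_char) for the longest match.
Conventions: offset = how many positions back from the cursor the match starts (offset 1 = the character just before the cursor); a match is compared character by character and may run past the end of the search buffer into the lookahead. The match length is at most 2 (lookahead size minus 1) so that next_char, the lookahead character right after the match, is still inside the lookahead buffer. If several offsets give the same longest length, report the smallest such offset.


Try each offset into the search buffer:
  offset=1 (pos 3, char 'd'): match length 2
  offset=2 (pos 2, char 'd'): match length 2
  offset=3 (pos 1, char 'd'): match length 2
  offset=4 (pos 0, char 'f'): match length 0
Longest match has length 2, found at offsets 1, 2, 3; take the smallest, offset 1.
next_char = character at position 4 + 2 = 6 -> 'c'

Best match: offset=1, length=2 (matching 'dd' starting at position 3)
LZ77 triple: (1, 2, 'c')


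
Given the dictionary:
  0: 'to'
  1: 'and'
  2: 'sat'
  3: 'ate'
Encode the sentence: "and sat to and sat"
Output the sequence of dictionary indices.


Look up each word in the dictionary:
  'and' -> 1
  'sat' -> 2
  'to' -> 0
  'and' -> 1
  'sat' -> 2

Encoded: [1, 2, 0, 1, 2]


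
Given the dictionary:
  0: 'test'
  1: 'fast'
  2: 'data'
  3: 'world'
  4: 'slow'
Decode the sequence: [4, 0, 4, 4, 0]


Look up each index in the dictionary:
  4 -> 'slow'
  0 -> 'test'
  4 -> 'slow'
  4 -> 'slow'
  0 -> 'test'

Decoded: "slow test slow slow test"


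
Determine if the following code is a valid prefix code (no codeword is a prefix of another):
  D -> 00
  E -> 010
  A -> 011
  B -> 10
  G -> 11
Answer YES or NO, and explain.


Checking each pair (does one codeword prefix another?):
  D='00' vs E='010': no prefix
  D='00' vs A='011': no prefix
  D='00' vs B='10': no prefix
  D='00' vs G='11': no prefix
  E='010' vs D='00': no prefix
  E='010' vs A='011': no prefix
  E='010' vs B='10': no prefix
  E='010' vs G='11': no prefix
  A='011' vs D='00': no prefix
  A='011' vs E='010': no prefix
  A='011' vs B='10': no prefix
  A='011' vs G='11': no prefix
  B='10' vs D='00': no prefix
  B='10' vs E='010': no prefix
  B='10' vs A='011': no prefix
  B='10' vs G='11': no prefix
  G='11' vs D='00': no prefix
  G='11' vs E='010': no prefix
  G='11' vs A='011': no prefix
  G='11' vs B='10': no prefix
No violation found over all pairs.

YES -- this is a valid prefix code. No codeword is a prefix of any other codeword.


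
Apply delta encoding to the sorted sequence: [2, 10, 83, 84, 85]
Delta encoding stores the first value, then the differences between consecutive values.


First value: 2
Deltas:
  10 - 2 = 8
  83 - 10 = 73
  84 - 83 = 1
  85 - 84 = 1


Delta encoded: [2, 8, 73, 1, 1]


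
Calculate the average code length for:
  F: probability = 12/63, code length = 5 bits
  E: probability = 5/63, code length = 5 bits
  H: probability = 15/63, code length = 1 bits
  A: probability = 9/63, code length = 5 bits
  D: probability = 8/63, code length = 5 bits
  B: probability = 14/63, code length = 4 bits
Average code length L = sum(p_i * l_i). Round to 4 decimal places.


Weighted contributions p_i * l_i:
  F: (12/63) * 5 = 60/63
  E: (5/63) * 5 = 25/63
  H: (15/63) * 1 = 15/63
  A: (9/63) * 5 = 45/63
  D: (8/63) * 5 = 40/63
  B: (14/63) * 4 = 56/63
Sum = (60 + 25 + 15 + 45 + 40 + 56)/63 = 241/63

L = 241/63 = 3.8254 bits/symbol


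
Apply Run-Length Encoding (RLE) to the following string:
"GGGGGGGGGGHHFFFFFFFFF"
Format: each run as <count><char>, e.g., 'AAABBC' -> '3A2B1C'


Scanning runs left to right:
  i=0: run of 'G' x 10 -> '10G'
  i=10: run of 'H' x 2 -> '2H'
  i=12: run of 'F' x 9 -> '9F'

RLE = 10G2H9F


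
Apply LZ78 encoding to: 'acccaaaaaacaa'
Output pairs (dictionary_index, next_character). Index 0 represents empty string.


LZ78 encoding steps:
Dictionary: {0: ''}
Step 1: w='' (idx 0), next='a' -> output (0, 'a'), add 'a' as idx 1
Step 2: w='' (idx 0), next='c' -> output (0, 'c'), add 'c' as idx 2
Step 3: w='c' (idx 2), next='c' -> output (2, 'c'), add 'cc' as idx 3
Step 4: w='a' (idx 1), next='a' -> output (1, 'a'), add 'aa' as idx 4
Step 5: w='aa' (idx 4), next='a' -> output (4, 'a'), add 'aaa' as idx 5
Step 6: w='a' (idx 1), next='c' -> output (1, 'c'), add 'ac' as idx 6
Step 7: w='aa' (idx 4), end of input -> output (4, '')


Encoded: [(0, 'a'), (0, 'c'), (2, 'c'), (1, 'a'), (4, 'a'), (1, 'c'), (4, '')]


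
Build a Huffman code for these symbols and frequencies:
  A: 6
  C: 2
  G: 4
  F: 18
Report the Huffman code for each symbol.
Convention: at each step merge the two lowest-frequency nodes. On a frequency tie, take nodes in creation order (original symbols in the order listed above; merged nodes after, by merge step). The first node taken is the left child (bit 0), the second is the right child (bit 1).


Huffman tree construction:
Step 1: Merge C(2) + G(4) = 6
Step 2: Merge A(6) + (C+G)(6) = 12
Step 3: Merge (A+(C+G))(12) + F(18) = 30
Read each symbol's code off the tree from the root (left child = 0, right child = 1).

Codes:
  A: 00 (length 2)
  C: 010 (length 3)
  G: 011 (length 3)
  F: 1 (length 1)
Average code length: 48/30 = 1.6000 bits/symbol


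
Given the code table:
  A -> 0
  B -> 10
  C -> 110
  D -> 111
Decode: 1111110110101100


Decoding:
111 -> D
111 -> D
0 -> A
110 -> C
10 -> B
110 -> C
0 -> A


Result: DDACBCA


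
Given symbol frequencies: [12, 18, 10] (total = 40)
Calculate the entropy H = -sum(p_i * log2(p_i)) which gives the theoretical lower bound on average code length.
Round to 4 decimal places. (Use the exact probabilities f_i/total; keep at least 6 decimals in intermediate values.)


Per-symbol terms -p_i * log2(p_i) with p_i = f_i/40:
  p = 12/40 = 0.300000: log2(p) = -1.736966, -p*log2(p) = 0.521090
  p = 18/40 = 0.450000: log2(p) = -1.152003, -p*log2(p) = 0.518401
  p = 10/40 = 0.250000: log2(p) = -2.000000, -p*log2(p) = 0.500000
H = 0.521090 + 0.518401 + 0.500000 = 1.539491

H = 1.5395 bits/symbol


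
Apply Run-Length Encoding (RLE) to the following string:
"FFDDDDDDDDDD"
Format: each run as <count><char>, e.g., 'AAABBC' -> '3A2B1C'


Scanning runs left to right:
  i=0: run of 'F' x 2 -> '2F'
  i=2: run of 'D' x 10 -> '10D'

RLE = 2F10D


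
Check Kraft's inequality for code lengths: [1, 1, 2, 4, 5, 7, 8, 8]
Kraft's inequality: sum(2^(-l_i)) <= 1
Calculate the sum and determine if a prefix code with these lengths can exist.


Sum = 2^(-1) + 2^(-1) + 2^(-2) + 2^(-4) + 2^(-5) + 2^(-7) + 2^(-8) + 2^(-8)
    = 0.5 + 0.5 + 0.25 + 0.0625 + 0.03125 + 0.0078125 + 0.00390625 + 0.00390625
    = 348/256 = 1.359375
Since 1.359375 > 1, Kraft's inequality is NOT satisfied.
A prefix code with these lengths CANNOT exist.

Kraft sum = 1.359375. Not satisfied.


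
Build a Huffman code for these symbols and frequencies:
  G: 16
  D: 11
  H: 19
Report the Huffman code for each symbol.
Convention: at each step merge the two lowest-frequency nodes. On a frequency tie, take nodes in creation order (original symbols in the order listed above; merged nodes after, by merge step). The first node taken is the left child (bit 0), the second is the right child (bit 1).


Huffman tree construction:
Step 1: Merge D(11) + G(16) = 27
Step 2: Merge H(19) + (D+G)(27) = 46
Read each symbol's code off the tree from the root (left child = 0, right child = 1).

Codes:
  G: 11 (length 2)
  D: 10 (length 2)
  H: 0 (length 1)
Average code length: 73/46 = 1.5870 bits/symbol


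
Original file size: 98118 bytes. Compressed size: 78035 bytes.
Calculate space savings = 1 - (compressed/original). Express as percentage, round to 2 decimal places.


ratio = compressed/original = 78035/98118 = 0.795318
savings = 1 - ratio = 1 - 0.795318 = 0.204682
as a percentage: 0.204682 * 100 = 20.47%

Space savings = 1 - 78035/98118 = 20.47%


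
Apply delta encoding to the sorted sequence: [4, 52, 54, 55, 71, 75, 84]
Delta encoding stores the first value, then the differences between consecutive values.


First value: 4
Deltas:
  52 - 4 = 48
  54 - 52 = 2
  55 - 54 = 1
  71 - 55 = 16
  75 - 71 = 4
  84 - 75 = 9


Delta encoded: [4, 48, 2, 1, 16, 4, 9]


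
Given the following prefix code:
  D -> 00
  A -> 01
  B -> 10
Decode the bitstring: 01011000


Decoding step by step:
Bits 01 -> A
Bits 01 -> A
Bits 10 -> B
Bits 00 -> D


Decoded message: AABD


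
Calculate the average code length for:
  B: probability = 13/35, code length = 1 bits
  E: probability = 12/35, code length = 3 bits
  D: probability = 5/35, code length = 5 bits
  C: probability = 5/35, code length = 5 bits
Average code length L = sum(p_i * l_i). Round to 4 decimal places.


Weighted contributions p_i * l_i:
  B: (13/35) * 1 = 13/35
  E: (12/35) * 3 = 36/35
  D: (5/35) * 5 = 25/35
  C: (5/35) * 5 = 25/35
Sum = (13 + 36 + 25 + 25)/35 = 99/35

L = 99/35 = 2.8286 bits/symbol


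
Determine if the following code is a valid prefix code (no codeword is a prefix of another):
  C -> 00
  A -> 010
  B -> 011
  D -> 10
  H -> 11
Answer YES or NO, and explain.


Checking each pair (does one codeword prefix another?):
  C='00' vs A='010': no prefix
  C='00' vs B='011': no prefix
  C='00' vs D='10': no prefix
  C='00' vs H='11': no prefix
  A='010' vs C='00': no prefix
  A='010' vs B='011': no prefix
  A='010' vs D='10': no prefix
  A='010' vs H='11': no prefix
  B='011' vs C='00': no prefix
  B='011' vs A='010': no prefix
  B='011' vs D='10': no prefix
  B='011' vs H='11': no prefix
  D='10' vs C='00': no prefix
  D='10' vs A='010': no prefix
  D='10' vs B='011': no prefix
  D='10' vs H='11': no prefix
  H='11' vs C='00': no prefix
  H='11' vs A='010': no prefix
  H='11' vs B='011': no prefix
  H='11' vs D='10': no prefix
No violation found over all pairs.

YES -- this is a valid prefix code. No codeword is a prefix of any other codeword.


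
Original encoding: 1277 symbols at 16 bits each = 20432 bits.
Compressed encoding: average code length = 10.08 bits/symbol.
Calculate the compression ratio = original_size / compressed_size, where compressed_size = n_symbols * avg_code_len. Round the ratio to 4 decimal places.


original_size = n_symbols * orig_bits = 1277 * 16 = 20432 bits
compressed_size = n_symbols * avg_code_len = 1277 * 10.08 = 12872.16 bits
ratio = original_size / compressed_size = 20432 / 12872.16 = 1.5873

Compression ratio = 1.5873


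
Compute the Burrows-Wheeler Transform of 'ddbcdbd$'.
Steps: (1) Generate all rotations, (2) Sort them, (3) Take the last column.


Rotations (sorted):
  0: $ddbcdbd -> last char: d
  1: bcdbd$dd -> last char: d
  2: bd$ddbcd -> last char: d
  3: cdbd$ddb -> last char: b
  4: d$ddbcdb -> last char: b
  5: dbcdbd$d -> last char: d
  6: dbd$ddbc -> last char: c
  7: ddbcdbd$ -> last char: $


BWT = dddbbdc$


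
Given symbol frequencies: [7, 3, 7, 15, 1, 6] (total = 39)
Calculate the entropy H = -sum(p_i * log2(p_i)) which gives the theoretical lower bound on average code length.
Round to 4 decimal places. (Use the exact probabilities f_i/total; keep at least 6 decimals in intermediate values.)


Per-symbol terms -p_i * log2(p_i) with p_i = f_i/39:
  p = 7/39 = 0.179487: log2(p) = -2.478047, -p*log2(p) = 0.444778
  p = 3/39 = 0.076923: log2(p) = -3.700440, -p*log2(p) = 0.284649
  p = 7/39 = 0.179487: log2(p) = -2.478047, -p*log2(p) = 0.444778
  p = 15/39 = 0.384615: log2(p) = -1.378512, -p*log2(p) = 0.530197
  p = 1/39 = 0.025641: log2(p) = -5.285402, -p*log2(p) = 0.135523
  p = 6/39 = 0.153846: log2(p) = -2.700440, -p*log2(p) = 0.415452
H = 0.444778 + 0.284649 + 0.444778 + 0.530197 + 0.135523 + 0.415452 = 2.255377

H = 2.2554 bits/symbol


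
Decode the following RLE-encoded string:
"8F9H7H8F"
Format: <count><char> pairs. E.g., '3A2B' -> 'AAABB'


Expanding each <count><char> pair:
  8F -> 'FFFFFFFF'
  9H -> 'HHHHHHHHH'
  7H -> 'HHHHHHH'
  8F -> 'FFFFFFFF'

Decoded = FFFFFFFFHHHHHHHHHHHHHHHHFFFFFFFF


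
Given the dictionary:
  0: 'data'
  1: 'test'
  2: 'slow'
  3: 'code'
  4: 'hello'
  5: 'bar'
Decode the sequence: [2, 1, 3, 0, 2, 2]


Look up each index in the dictionary:
  2 -> 'slow'
  1 -> 'test'
  3 -> 'code'
  0 -> 'data'
  2 -> 'slow'
  2 -> 'slow'

Decoded: "slow test code data slow slow"


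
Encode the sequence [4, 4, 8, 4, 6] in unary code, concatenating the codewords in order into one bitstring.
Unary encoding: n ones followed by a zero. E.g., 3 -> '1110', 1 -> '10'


Encode each number as n ones followed by a terminating 0:
  4 -> 11110 (5 bits)
  4 -> 11110 (5 bits)
  8 -> 111111110 (9 bits)
  4 -> 11110 (5 bits)
  6 -> 1111110 (7 bits)
Total length = 5 + 5 + 9 + 5 + 7 = 31 bits.

Unary([4, 4, 8, 4, 6]) = 1111011110111111110111101111110 (31 bits)


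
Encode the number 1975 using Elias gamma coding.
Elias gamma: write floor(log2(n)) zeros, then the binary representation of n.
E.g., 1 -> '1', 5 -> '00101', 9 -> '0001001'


num_bits = floor(log2(1975)) + 1 = 11
leading_zeros = num_bits - 1 = 10
binary(1975) = 11110110111

Elias gamma(1975) = '0000000000' + '11110110111' = 000000000011110110111 (21 bits)


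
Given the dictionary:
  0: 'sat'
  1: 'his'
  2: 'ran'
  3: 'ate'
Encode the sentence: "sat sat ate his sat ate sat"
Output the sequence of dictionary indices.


Look up each word in the dictionary:
  'sat' -> 0
  'sat' -> 0
  'ate' -> 3
  'his' -> 1
  'sat' -> 0
  'ate' -> 3
  'sat' -> 0

Encoded: [0, 0, 3, 1, 0, 3, 0]


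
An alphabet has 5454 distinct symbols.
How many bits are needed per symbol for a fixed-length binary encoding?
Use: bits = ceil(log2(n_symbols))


log2(5454) = 12.4131
Bracket: 2^12 = 4096 < 5454 <= 2^13 = 8192
So ceil(log2(5454)) = 13

bits = ceil(log2(5454)) = ceil(12.4131) = 13 bits


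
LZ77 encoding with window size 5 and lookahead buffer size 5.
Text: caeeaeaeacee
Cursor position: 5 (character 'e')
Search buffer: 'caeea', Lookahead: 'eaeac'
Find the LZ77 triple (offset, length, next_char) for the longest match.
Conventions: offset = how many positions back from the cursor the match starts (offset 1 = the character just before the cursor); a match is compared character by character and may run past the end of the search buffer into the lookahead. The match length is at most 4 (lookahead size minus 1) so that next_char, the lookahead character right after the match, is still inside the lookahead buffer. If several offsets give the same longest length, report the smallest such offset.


Try each offset into the search buffer:
  offset=1 (pos 4, char 'a'): match length 0
  offset=2 (pos 3, char 'e'): match length 4
  offset=3 (pos 2, char 'e'): match length 1
  offset=4 (pos 1, char 'a'): match length 0
  offset=5 (pos 0, char 'c'): match length 0
Longest match has length 4 at offset 2.
next_char = character at position 5 + 4 = 9 -> 'c'

Best match: offset=2, length=4 (matching 'eaea' starting at position 3)
LZ77 triple: (2, 4, 'c')


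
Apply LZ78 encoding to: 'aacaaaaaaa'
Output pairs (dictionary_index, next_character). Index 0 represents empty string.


LZ78 encoding steps:
Dictionary: {0: ''}
Step 1: w='' (idx 0), next='a' -> output (0, 'a'), add 'a' as idx 1
Step 2: w='a' (idx 1), next='c' -> output (1, 'c'), add 'ac' as idx 2
Step 3: w='a' (idx 1), next='a' -> output (1, 'a'), add 'aa' as idx 3
Step 4: w='aa' (idx 3), next='a' -> output (3, 'a'), add 'aaa' as idx 4
Step 5: w='aa' (idx 3), end of input -> output (3, '')


Encoded: [(0, 'a'), (1, 'c'), (1, 'a'), (3, 'a'), (3, '')]


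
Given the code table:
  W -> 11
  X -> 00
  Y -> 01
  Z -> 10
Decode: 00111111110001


Decoding:
00 -> X
11 -> W
11 -> W
11 -> W
11 -> W
00 -> X
01 -> Y


Result: XWWWWXY


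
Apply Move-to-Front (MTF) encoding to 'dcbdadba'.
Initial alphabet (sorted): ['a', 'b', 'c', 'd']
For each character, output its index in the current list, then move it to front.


MTF encoding:
'd': index 3 in ['a', 'b', 'c', 'd'] -> ['d', 'a', 'b', 'c']
'c': index 3 in ['d', 'a', 'b', 'c'] -> ['c', 'd', 'a', 'b']
'b': index 3 in ['c', 'd', 'a', 'b'] -> ['b', 'c', 'd', 'a']
'd': index 2 in ['b', 'c', 'd', 'a'] -> ['d', 'b', 'c', 'a']
'a': index 3 in ['d', 'b', 'c', 'a'] -> ['a', 'd', 'b', 'c']
'd': index 1 in ['a', 'd', 'b', 'c'] -> ['d', 'a', 'b', 'c']
'b': index 2 in ['d', 'a', 'b', 'c'] -> ['b', 'd', 'a', 'c']
'a': index 2 in ['b', 'd', 'a', 'c'] -> ['a', 'b', 'd', 'c']


Output: [3, 3, 3, 2, 3, 1, 2, 2]


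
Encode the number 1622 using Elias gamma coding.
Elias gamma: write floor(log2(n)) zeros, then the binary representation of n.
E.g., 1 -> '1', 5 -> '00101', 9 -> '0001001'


num_bits = floor(log2(1622)) + 1 = 11
leading_zeros = num_bits - 1 = 10
binary(1622) = 11001010110

Elias gamma(1622) = '0000000000' + '11001010110' = 000000000011001010110 (21 bits)


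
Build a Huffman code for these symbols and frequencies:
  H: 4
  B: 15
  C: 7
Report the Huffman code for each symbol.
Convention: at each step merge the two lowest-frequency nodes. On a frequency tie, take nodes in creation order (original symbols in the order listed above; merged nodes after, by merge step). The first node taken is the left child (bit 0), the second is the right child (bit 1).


Huffman tree construction:
Step 1: Merge H(4) + C(7) = 11
Step 2: Merge (H+C)(11) + B(15) = 26
Read each symbol's code off the tree from the root (left child = 0, right child = 1).

Codes:
  H: 00 (length 2)
  B: 1 (length 1)
  C: 01 (length 2)
Average code length: 37/26 = 1.4231 bits/symbol


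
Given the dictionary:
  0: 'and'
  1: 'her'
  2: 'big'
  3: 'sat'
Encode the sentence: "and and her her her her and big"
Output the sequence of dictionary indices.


Look up each word in the dictionary:
  'and' -> 0
  'and' -> 0
  'her' -> 1
  'her' -> 1
  'her' -> 1
  'her' -> 1
  'and' -> 0
  'big' -> 2

Encoded: [0, 0, 1, 1, 1, 1, 0, 2]


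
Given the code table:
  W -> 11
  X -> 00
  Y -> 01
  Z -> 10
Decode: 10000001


Decoding:
10 -> Z
00 -> X
00 -> X
01 -> Y


Result: ZXXY


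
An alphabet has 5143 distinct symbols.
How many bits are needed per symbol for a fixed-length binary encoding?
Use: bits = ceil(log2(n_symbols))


log2(5143) = 12.3284
Bracket: 2^12 = 4096 < 5143 <= 2^13 = 8192
So ceil(log2(5143)) = 13

bits = ceil(log2(5143)) = ceil(12.3284) = 13 bits


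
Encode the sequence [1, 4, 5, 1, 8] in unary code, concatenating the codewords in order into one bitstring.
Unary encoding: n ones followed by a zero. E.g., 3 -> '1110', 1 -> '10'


Encode each number as n ones followed by a terminating 0:
  1 -> 10 (2 bits)
  4 -> 11110 (5 bits)
  5 -> 111110 (6 bits)
  1 -> 10 (2 bits)
  8 -> 111111110 (9 bits)
Total length = 2 + 5 + 6 + 2 + 9 = 24 bits.

Unary([1, 4, 5, 1, 8]) = 101111011111010111111110 (24 bits)


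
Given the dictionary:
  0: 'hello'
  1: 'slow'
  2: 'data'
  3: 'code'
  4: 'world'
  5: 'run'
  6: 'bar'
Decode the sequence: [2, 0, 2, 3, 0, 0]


Look up each index in the dictionary:
  2 -> 'data'
  0 -> 'hello'
  2 -> 'data'
  3 -> 'code'
  0 -> 'hello'
  0 -> 'hello'

Decoded: "data hello data code hello hello"


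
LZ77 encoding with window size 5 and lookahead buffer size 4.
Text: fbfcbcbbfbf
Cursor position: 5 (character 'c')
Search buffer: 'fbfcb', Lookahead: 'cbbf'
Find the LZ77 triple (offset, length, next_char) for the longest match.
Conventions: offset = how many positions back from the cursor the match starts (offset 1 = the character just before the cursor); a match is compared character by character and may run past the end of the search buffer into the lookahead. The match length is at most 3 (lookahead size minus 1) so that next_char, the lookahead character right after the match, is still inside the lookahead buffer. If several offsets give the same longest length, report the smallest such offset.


Try each offset into the search buffer:
  offset=1 (pos 4, char 'b'): match length 0
  offset=2 (pos 3, char 'c'): match length 2
  offset=3 (pos 2, char 'f'): match length 0
  offset=4 (pos 1, char 'b'): match length 0
  offset=5 (pos 0, char 'f'): match length 0
Longest match has length 2 at offset 2.
next_char = character at position 5 + 2 = 7 -> 'b'

Best match: offset=2, length=2 (matching 'cb' starting at position 3)
LZ77 triple: (2, 2, 'b')


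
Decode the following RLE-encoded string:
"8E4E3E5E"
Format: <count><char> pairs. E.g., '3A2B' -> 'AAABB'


Expanding each <count><char> pair:
  8E -> 'EEEEEEEE'
  4E -> 'EEEE'
  3E -> 'EEE'
  5E -> 'EEEEE'

Decoded = EEEEEEEEEEEEEEEEEEEE


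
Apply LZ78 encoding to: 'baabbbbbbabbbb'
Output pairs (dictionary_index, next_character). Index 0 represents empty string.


LZ78 encoding steps:
Dictionary: {0: ''}
Step 1: w='' (idx 0), next='b' -> output (0, 'b'), add 'b' as idx 1
Step 2: w='' (idx 0), next='a' -> output (0, 'a'), add 'a' as idx 2
Step 3: w='a' (idx 2), next='b' -> output (2, 'b'), add 'ab' as idx 3
Step 4: w='b' (idx 1), next='b' -> output (1, 'b'), add 'bb' as idx 4
Step 5: w='bb' (idx 4), next='b' -> output (4, 'b'), add 'bbb' as idx 5
Step 6: w='ab' (idx 3), next='b' -> output (3, 'b'), add 'abb' as idx 6
Step 7: w='bb' (idx 4), end of input -> output (4, '')


Encoded: [(0, 'b'), (0, 'a'), (2, 'b'), (1, 'b'), (4, 'b'), (3, 'b'), (4, '')]


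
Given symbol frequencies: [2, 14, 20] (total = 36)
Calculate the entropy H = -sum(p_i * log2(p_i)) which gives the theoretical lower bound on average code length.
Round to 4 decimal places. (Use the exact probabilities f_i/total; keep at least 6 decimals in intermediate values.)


Per-symbol terms -p_i * log2(p_i) with p_i = f_i/36:
  p = 2/36 = 0.055556: log2(p) = -4.169925, -p*log2(p) = 0.231663
  p = 14/36 = 0.388889: log2(p) = -1.362570, -p*log2(p) = 0.529888
  p = 20/36 = 0.555556: log2(p) = -0.847997, -p*log2(p) = 0.471109
H = 0.231663 + 0.529888 + 0.471109 = 1.232660

H = 1.2327 bits/symbol


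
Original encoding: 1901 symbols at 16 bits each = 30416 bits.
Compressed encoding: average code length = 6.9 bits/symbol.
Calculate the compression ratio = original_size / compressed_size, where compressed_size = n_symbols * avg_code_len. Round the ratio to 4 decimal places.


original_size = n_symbols * orig_bits = 1901 * 16 = 30416 bits
compressed_size = n_symbols * avg_code_len = 1901 * 6.9 = 13116.9 bits
ratio = original_size / compressed_size = 30416 / 13116.9 = 2.3188

Compression ratio = 2.3188


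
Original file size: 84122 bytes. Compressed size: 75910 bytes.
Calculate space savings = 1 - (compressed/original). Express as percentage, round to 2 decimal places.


ratio = compressed/original = 75910/84122 = 0.90238
savings = 1 - ratio = 1 - 0.90238 = 0.09762
as a percentage: 0.09762 * 100 = 9.76%

Space savings = 1 - 75910/84122 = 9.76%


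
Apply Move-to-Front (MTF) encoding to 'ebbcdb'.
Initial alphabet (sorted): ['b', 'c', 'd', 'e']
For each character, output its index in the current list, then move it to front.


MTF encoding:
'e': index 3 in ['b', 'c', 'd', 'e'] -> ['e', 'b', 'c', 'd']
'b': index 1 in ['e', 'b', 'c', 'd'] -> ['b', 'e', 'c', 'd']
'b': index 0 in ['b', 'e', 'c', 'd'] -> ['b', 'e', 'c', 'd']
'c': index 2 in ['b', 'e', 'c', 'd'] -> ['c', 'b', 'e', 'd']
'd': index 3 in ['c', 'b', 'e', 'd'] -> ['d', 'c', 'b', 'e']
'b': index 2 in ['d', 'c', 'b', 'e'] -> ['b', 'd', 'c', 'e']


Output: [3, 1, 0, 2, 3, 2]


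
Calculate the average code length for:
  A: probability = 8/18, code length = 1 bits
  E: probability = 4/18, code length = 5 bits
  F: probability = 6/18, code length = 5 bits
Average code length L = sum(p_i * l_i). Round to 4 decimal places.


Weighted contributions p_i * l_i:
  A: (8/18) * 1 = 8/18
  E: (4/18) * 5 = 20/18
  F: (6/18) * 5 = 30/18
Sum = (8 + 20 + 30)/18 = 58/18

L = 58/18 = 3.2222 bits/symbol


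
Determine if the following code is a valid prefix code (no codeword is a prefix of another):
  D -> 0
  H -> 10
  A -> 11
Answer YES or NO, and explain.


Checking each pair (does one codeword prefix another?):
  D='0' vs H='10': no prefix
  D='0' vs A='11': no prefix
  H='10' vs D='0': no prefix
  H='10' vs A='11': no prefix
  A='11' vs D='0': no prefix
  A='11' vs H='10': no prefix
No violation found over all pairs.

YES -- this is a valid prefix code. No codeword is a prefix of any other codeword.


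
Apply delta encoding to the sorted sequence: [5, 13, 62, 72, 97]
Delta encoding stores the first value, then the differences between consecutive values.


First value: 5
Deltas:
  13 - 5 = 8
  62 - 13 = 49
  72 - 62 = 10
  97 - 72 = 25


Delta encoded: [5, 8, 49, 10, 25]


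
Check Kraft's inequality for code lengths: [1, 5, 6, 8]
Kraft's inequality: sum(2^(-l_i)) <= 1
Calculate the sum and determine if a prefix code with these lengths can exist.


Sum = 2^(-1) + 2^(-5) + 2^(-6) + 2^(-8)
    = 0.5 + 0.03125 + 0.015625 + 0.00390625
    = 141/256 = 0.55078125
Since 0.55078125 <= 1, Kraft's inequality IS satisfied.
A prefix code with these lengths CAN exist.

Kraft sum = 0.55078125. Satisfied.


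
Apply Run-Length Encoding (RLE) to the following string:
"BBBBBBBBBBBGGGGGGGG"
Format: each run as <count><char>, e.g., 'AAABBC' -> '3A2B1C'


Scanning runs left to right:
  i=0: run of 'B' x 11 -> '11B'
  i=11: run of 'G' x 8 -> '8G'

RLE = 11B8G


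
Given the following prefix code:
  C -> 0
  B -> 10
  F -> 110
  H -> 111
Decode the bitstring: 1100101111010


Decoding step by step:
Bits 110 -> F
Bits 0 -> C
Bits 10 -> B
Bits 111 -> H
Bits 10 -> B
Bits 10 -> B


Decoded message: FCBHBB


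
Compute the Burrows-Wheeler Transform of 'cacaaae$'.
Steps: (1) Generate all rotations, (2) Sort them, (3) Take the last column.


Rotations (sorted):
  0: $cacaaae -> last char: e
  1: aaae$cac -> last char: c
  2: aae$caca -> last char: a
  3: acaaae$c -> last char: c
  4: ae$cacaa -> last char: a
  5: caaae$ca -> last char: a
  6: cacaaae$ -> last char: $
  7: e$cacaaa -> last char: a


BWT = ecacaa$a


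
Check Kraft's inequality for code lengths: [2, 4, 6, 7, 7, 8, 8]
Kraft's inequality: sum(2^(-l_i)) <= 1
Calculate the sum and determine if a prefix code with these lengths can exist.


Sum = 2^(-2) + 2^(-4) + 2^(-6) + 2^(-7) + 2^(-7) + 2^(-8) + 2^(-8)
    = 0.25 + 0.0625 + 0.015625 + 0.0078125 + 0.0078125 + 0.00390625 + 0.00390625
    = 90/256 = 0.3515625
Since 0.3515625 <= 1, Kraft's inequality IS satisfied.
A prefix code with these lengths CAN exist.

Kraft sum = 0.3515625. Satisfied.


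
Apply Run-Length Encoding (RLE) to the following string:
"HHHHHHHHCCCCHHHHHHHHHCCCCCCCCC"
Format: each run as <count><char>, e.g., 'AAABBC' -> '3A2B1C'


Scanning runs left to right:
  i=0: run of 'H' x 8 -> '8H'
  i=8: run of 'C' x 4 -> '4C'
  i=12: run of 'H' x 9 -> '9H'
  i=21: run of 'C' x 9 -> '9C'

RLE = 8H4C9H9C


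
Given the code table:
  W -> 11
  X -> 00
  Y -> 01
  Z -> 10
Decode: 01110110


Decoding:
01 -> Y
11 -> W
01 -> Y
10 -> Z


Result: YWYZ


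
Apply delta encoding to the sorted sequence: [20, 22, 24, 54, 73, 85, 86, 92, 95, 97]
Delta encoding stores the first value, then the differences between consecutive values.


First value: 20
Deltas:
  22 - 20 = 2
  24 - 22 = 2
  54 - 24 = 30
  73 - 54 = 19
  85 - 73 = 12
  86 - 85 = 1
  92 - 86 = 6
  95 - 92 = 3
  97 - 95 = 2


Delta encoded: [20, 2, 2, 30, 19, 12, 1, 6, 3, 2]


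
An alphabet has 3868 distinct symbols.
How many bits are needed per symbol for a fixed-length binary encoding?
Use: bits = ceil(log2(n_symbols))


log2(3868) = 11.9174
Bracket: 2^11 = 2048 < 3868 <= 2^12 = 4096
So ceil(log2(3868)) = 12

bits = ceil(log2(3868)) = ceil(11.9174) = 12 bits


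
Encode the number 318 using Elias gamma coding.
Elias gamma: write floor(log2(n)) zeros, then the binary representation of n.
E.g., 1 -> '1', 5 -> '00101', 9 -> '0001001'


num_bits = floor(log2(318)) + 1 = 9
leading_zeros = num_bits - 1 = 8
binary(318) = 100111110

Elias gamma(318) = '00000000' + '100111110' = 00000000100111110 (17 bits)


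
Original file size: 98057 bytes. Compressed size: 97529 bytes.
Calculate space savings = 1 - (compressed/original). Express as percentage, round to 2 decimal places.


ratio = compressed/original = 97529/98057 = 0.994615
savings = 1 - ratio = 1 - 0.994615 = 0.005385
as a percentage: 0.005385 * 100 = 0.54%

Space savings = 1 - 97529/98057 = 0.54%


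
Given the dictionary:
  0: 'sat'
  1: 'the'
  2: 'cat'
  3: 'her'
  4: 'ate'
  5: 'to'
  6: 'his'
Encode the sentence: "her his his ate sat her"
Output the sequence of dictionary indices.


Look up each word in the dictionary:
  'her' -> 3
  'his' -> 6
  'his' -> 6
  'ate' -> 4
  'sat' -> 0
  'her' -> 3

Encoded: [3, 6, 6, 4, 0, 3]


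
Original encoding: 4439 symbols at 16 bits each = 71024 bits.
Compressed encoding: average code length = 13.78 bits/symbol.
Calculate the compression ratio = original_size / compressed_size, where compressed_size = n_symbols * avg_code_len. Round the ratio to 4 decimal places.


original_size = n_symbols * orig_bits = 4439 * 16 = 71024 bits
compressed_size = n_symbols * avg_code_len = 4439 * 13.78 = 61169.42 bits
ratio = original_size / compressed_size = 71024 / 61169.42 = 1.1611

Compression ratio = 1.1611


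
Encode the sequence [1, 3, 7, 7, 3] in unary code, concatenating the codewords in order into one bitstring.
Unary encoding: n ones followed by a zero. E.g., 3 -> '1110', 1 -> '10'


Encode each number as n ones followed by a terminating 0:
  1 -> 10 (2 bits)
  3 -> 1110 (4 bits)
  7 -> 11111110 (8 bits)
  7 -> 11111110 (8 bits)
  3 -> 1110 (4 bits)
Total length = 2 + 4 + 8 + 8 + 4 = 26 bits.

Unary([1, 3, 7, 7, 3]) = 10111011111110111111101110 (26 bits)


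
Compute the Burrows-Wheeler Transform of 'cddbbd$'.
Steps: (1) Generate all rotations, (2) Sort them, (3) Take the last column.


Rotations (sorted):
  0: $cddbbd -> last char: d
  1: bbd$cdd -> last char: d
  2: bd$cddb -> last char: b
  3: cddbbd$ -> last char: $
  4: d$cddbb -> last char: b
  5: dbbd$cd -> last char: d
  6: ddbbd$c -> last char: c


BWT = ddb$bdc
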